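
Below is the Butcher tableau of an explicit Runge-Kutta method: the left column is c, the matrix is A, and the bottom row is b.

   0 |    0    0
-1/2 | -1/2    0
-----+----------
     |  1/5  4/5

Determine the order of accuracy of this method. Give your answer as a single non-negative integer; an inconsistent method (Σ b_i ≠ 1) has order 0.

1

b = (1/5, 4/5)
c = (0, -1/2)
Σ b_i: 1/5·1 + 4/5·1 = 1 ✓
b·c: 4/5·(-1/2) = -2/5 ≠ 1/2 ⇒ order 1.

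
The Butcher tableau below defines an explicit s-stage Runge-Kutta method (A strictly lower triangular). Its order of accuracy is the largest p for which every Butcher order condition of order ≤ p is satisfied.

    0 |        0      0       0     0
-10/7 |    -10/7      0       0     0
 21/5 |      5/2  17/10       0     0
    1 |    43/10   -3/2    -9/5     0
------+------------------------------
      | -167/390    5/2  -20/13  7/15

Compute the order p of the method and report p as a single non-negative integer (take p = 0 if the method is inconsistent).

1

b = (-167/390, 5/2, -20/13, 7/15)
c = (0, -10/7, 21/5, 1)
Ac = (0, 0, -17/7, -948/175)
Σ b_i: (-167/390)·1 + 5/2·1 + (-20/13)·1 + 7/15·1 = 1 ✓
b·c: 5/2·(-10/7) + (-20/13)·21/5 + 7/15·1 = -13058/1365 ≠ 1/2 ⇒ order 1.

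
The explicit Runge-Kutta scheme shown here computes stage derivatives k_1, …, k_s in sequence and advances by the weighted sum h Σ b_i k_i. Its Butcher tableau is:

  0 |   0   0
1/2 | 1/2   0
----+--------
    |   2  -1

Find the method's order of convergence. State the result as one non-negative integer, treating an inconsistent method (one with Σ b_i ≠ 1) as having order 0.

b = (2, -1)
c = (0, 1/2)
Σ b_i: 2·1 + (-1)·1 = 1 ✓
b·c: (-1)·1/2 = -1/2 ≠ 1/2 ⇒ order 1.

1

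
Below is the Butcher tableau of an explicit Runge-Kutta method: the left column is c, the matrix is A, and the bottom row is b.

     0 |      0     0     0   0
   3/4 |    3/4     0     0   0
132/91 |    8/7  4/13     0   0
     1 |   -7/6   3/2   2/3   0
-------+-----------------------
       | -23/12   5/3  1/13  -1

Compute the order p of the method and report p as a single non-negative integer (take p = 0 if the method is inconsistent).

0

b = (-23/12, 5/3, 1/13, -1)
c = (0, 3/4, 132/91, 1)
Ac = (0, 0, 3/13, 1523/728)
Σ b_i: (-23/12)·1 + 5/3·1 + 1/13·1 + (-1)·1 = -61/52 ≠ 1 ⇒ order 0.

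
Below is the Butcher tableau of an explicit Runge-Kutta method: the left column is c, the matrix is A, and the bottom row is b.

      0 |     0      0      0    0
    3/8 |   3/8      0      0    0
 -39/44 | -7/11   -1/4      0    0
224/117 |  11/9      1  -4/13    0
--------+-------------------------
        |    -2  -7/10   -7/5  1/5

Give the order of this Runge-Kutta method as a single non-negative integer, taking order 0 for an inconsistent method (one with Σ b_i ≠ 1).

0

b = (-2, -7/10, -7/5, 1/5)
c = (0, 3/8, -39/44, 224/117)
Ac = (0, 0, -3/32, 57/88)
Σ b_i: (-2)·1 + (-7/10)·1 + (-7/5)·1 + 1/5·1 = -39/10 ≠ 1 ⇒ order 0.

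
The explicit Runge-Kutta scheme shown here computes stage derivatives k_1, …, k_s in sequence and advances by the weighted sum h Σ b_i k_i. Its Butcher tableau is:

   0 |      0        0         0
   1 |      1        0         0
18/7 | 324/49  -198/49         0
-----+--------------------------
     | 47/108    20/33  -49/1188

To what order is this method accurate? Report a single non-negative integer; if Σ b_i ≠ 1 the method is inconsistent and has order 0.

3

b = (47/108, 20/33, -49/1188)
c = (0, 1, 18/7)
Ac = (0, 0, -198/49)
Σ b_i: 47/108·1 + 20/33·1 + (-49/1188)·1 = 1 ✓
b·c: 20/33·1 + (-49/1188)·18/7 = 1/2 ✓
b·c²: 20/33·1 + (-49/1188)·324/49 = 1/3 ✓
b·Ac: (-49/1188)·(-198/49) = 1/6 ✓; 3 stages ⇒ order 3.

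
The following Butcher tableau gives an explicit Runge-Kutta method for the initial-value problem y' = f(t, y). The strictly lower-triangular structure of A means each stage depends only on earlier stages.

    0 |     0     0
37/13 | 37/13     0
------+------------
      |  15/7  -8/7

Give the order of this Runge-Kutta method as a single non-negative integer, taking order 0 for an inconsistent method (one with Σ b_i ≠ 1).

b = (15/7, -8/7)
c = (0, 37/13)
Σ b_i: 15/7·1 + (-8/7)·1 = 1 ✓
b·c: (-8/7)·37/13 = -296/91 ≠ 1/2 ⇒ order 1.

1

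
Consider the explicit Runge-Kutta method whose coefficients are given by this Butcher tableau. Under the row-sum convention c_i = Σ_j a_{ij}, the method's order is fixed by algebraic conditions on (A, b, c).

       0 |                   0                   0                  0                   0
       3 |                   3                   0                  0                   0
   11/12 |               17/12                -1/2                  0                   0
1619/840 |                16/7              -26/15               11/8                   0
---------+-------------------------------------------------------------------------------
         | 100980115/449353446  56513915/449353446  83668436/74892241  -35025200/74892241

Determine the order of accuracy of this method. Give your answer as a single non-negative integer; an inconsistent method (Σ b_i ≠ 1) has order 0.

b = (100980115/449353446, 56513915/449353446, 83668436/74892241, -35025200/74892241)
c = (0, 3, 11/12, 1619/840)
Ac = (0, 0, -3/2, -1891/480)
Σ b_i: 100980115/449353446·1 + 56513915/449353446·1 + 83668436/74892241·1 + (-35025200/74892241)·1 = 1 ✓
b·c: 56513915/449353446·3 + 83668436/74892241·11/12 + (-35025200/74892241)·1619/840 = 1/2 ✓
b·c²: 56513915/449353446·9 + 83668436/74892241·121/144 + (-35025200/74892241)·2621161/705600 = 1/3 ✓
b·Ac: 83668436/74892241·(-3/2) + (-35025200/74892241)·(-1891/480) = 1/6 ✓
b·c³: 56513915/449353446·27 + 83668436/74892241·1331/1728 + (-35025200/74892241)·4243659659/592704000 = 76142251411/83879309920 ≠ 1/4 ⇒ order 3.
b·(c∘Ac): 83668436/74892241·(-11/8) + (-35025200/74892241)·(-3061529/403200) = 21730315933/10784482704 ≠ 1/8
b·Ac²: 83668436/74892241·(-9/2) + (-35025200/74892241)·(-83201/5760) = 9318072551/5392241352 ≠ 1/12
b·A²c: (-35025200/74892241)·(-33/16) = 72239475/74892241 ≠ 1/24

3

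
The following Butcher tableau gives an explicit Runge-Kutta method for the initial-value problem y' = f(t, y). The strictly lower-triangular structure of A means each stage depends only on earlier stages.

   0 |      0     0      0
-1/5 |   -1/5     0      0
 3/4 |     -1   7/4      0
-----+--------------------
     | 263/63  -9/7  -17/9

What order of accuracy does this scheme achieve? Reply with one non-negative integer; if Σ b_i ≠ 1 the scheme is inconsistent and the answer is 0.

b = (263/63, -9/7, -17/9)
c = (0, -1/5, 3/4)
Ac = (0, 0, -7/20)
Σ b_i: 263/63·1 + (-9/7)·1 + (-17/9)·1 = 1 ✓
b·c: (-9/7)·(-1/5) + (-17/9)·3/4 = -487/420 ≠ 1/2 ⇒ order 1.

1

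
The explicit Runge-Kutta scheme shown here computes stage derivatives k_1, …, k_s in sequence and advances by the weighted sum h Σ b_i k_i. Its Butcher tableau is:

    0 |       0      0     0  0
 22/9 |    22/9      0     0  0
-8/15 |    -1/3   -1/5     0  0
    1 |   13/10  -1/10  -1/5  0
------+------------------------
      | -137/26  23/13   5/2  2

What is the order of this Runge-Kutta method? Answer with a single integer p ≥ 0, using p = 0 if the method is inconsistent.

1

b = (-137/26, 23/13, 5/2, 2)
c = (0, 22/9, -8/15, 1)
Ac = (0, 0, -22/45, -31/225)
Σ b_i: (-137/26)·1 + 23/13·1 + 5/2·1 + 2·1 = 1 ✓
b·c: 23/13·22/9 + 5/2·(-8/15) + 2·1 = 584/117 ≠ 1/2 ⇒ order 1.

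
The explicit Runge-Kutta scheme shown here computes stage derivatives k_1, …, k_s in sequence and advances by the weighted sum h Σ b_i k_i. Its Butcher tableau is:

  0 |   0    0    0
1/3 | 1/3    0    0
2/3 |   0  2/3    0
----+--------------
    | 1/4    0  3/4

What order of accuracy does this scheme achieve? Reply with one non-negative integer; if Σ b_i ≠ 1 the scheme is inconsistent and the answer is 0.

b = (1/4, 0, 3/4)
c = (0, 1/3, 2/3)
Ac = (0, 0, 2/9)
Σ b_i: 1/4·1 + 3/4·1 = 1 ✓
b·c: 3/4·2/3 = 1/2 ✓
b·c²: 3/4·4/9 = 1/3 ✓
b·Ac: 3/4·2/9 = 1/6 ✓; 3 stages ⇒ order 3.

3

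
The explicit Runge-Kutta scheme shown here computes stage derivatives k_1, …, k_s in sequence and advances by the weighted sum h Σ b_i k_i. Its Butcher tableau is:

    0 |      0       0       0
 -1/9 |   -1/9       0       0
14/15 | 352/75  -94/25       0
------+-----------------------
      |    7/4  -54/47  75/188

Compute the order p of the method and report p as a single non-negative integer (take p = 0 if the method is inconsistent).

3

b = (7/4, -54/47, 75/188)
c = (0, -1/9, 14/15)
Ac = (0, 0, 94/225)
Σ b_i: 7/4·1 + (-54/47)·1 + 75/188·1 = 1 ✓
b·c: (-54/47)·(-1/9) + 75/188·14/15 = 1/2 ✓
b·c²: (-54/47)·1/81 + 75/188·196/225 = 1/3 ✓
b·Ac: 75/188·94/225 = 1/6 ✓; 3 stages ⇒ order 3.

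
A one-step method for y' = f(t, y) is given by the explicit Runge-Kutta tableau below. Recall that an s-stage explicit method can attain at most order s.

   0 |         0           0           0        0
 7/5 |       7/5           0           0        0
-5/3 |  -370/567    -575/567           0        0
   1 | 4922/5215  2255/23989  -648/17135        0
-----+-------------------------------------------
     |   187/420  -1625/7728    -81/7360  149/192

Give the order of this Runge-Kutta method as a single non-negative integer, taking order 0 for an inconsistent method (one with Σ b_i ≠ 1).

4

b = (187/420, -1625/7728, -81/7360, 149/192)
c = (0, 7/5, -5/3, 1)
Ac = (0, 0, -115/81, 29/149)
Σ b_i: 187/420·1 + (-1625/7728)·1 + (-81/7360)·1 + 149/192·1 = 1 ✓
b·c: (-1625/7728)·7/5 + (-81/7360)·(-5/3) + 149/192·1 = 1/2 ✓
b·c²: (-1625/7728)·49/25 + (-81/7360)·25/9 + 149/192·1 = 1/3 ✓
b·Ac: (-81/7360)·(-115/81) + 149/192·29/149 = 1/6 ✓
b·c³: (-1625/7728)·343/125 + (-81/7360)·(-125/27) + 149/192·1 = 1/4 ✓
b·(c∘Ac): (-81/7360)·575/243 + 149/192·29/149 = 1/8 ✓
b·Ac²: (-81/7360)·(-161/81) + 149/192·59/745 = 1/12 ✓
b·A²c: 149/192·8/149 = 1/24 ✓; 4 stages ⇒ order 4.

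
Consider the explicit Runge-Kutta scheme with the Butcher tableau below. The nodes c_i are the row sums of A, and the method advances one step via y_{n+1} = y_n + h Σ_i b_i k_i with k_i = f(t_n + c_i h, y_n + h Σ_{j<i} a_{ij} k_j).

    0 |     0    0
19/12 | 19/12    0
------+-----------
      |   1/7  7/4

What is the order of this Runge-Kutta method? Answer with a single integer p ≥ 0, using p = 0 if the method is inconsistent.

0

b = (1/7, 7/4)
c = (0, 19/12)
Σ b_i: 1/7·1 + 7/4·1 = 53/28 ≠ 1 ⇒ order 0.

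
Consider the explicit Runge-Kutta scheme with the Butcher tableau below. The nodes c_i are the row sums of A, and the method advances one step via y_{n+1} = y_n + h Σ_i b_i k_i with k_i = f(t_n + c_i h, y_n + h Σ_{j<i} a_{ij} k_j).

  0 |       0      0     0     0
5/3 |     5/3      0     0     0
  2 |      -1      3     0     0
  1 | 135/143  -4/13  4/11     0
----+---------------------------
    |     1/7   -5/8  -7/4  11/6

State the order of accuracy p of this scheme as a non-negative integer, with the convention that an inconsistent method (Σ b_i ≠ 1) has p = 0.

0

b = (1/7, -5/8, -7/4, 11/6)
c = (0, 5/3, 2, 1)
Ac = (0, 0, 5, 92/429)
Σ b_i: 1/7·1 + (-5/8)·1 + (-7/4)·1 + 11/6·1 = -67/168 ≠ 1 ⇒ order 0.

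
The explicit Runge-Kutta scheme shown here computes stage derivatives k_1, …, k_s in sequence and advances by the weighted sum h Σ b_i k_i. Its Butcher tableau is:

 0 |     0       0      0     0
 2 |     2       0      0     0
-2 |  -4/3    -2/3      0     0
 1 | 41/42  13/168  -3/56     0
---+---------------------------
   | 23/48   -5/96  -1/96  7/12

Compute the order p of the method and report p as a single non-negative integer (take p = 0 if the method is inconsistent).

4

b = (23/48, -5/96, -1/96, 7/12)
c = (0, 2, -2, 1)
Ac = (0, 0, -4/3, 11/42)
Σ b_i: 23/48·1 + (-5/96)·1 + (-1/96)·1 + 7/12·1 = 1 ✓
b·c: (-5/96)·2 + (-1/96)·(-2) + 7/12·1 = 1/2 ✓
b·c²: (-5/96)·4 + (-1/96)·4 + 7/12·1 = 1/3 ✓
b·Ac: (-1/96)·(-4/3) + 7/12·11/42 = 1/6 ✓
b·c³: (-5/96)·8 + (-1/96)·(-8) + 7/12·1 = 1/4 ✓
b·(c∘Ac): (-1/96)·8/3 + 7/12·11/42 = 1/8 ✓
b·Ac²: (-1/96)·(-8/3) + 7/12·2/21 = 1/12 ✓
b·A²c: 7/12·1/14 = 1/24 ✓; 4 stages ⇒ order 4.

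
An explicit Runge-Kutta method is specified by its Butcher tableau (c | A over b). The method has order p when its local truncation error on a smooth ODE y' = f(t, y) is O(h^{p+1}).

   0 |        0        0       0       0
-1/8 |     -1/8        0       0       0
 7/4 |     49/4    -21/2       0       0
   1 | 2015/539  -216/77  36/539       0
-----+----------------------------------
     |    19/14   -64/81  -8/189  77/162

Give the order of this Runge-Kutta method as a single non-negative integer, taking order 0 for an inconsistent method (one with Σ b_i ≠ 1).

4

b = (19/14, -64/81, -8/189, 77/162)
c = (0, -1/8, 7/4, 1)
Ac = (0, 0, 21/16, 36/77)
Σ b_i: 19/14·1 + (-64/81)·1 + (-8/189)·1 + 77/162·1 = 1 ✓
b·c: (-64/81)·(-1/8) + (-8/189)·7/4 + 77/162·1 = 1/2 ✓
b·c²: (-64/81)·1/64 + (-8/189)·49/16 + 77/162·1 = 1/3 ✓
b·Ac: (-8/189)·21/16 + 77/162·36/77 = 1/6 ✓
b·c³: (-64/81)·(-1/512) + (-8/189)·343/64 + 77/162·1 = 1/4 ✓
b·(c∘Ac): (-8/189)·147/64 + 77/162·36/77 = 1/8 ✓
b·Ac²: (-8/189)·(-21/128) + 77/162·9/56 = 1/12 ✓
b·A²c: 77/162·27/308 = 1/24 ✓; 4 stages ⇒ order 4.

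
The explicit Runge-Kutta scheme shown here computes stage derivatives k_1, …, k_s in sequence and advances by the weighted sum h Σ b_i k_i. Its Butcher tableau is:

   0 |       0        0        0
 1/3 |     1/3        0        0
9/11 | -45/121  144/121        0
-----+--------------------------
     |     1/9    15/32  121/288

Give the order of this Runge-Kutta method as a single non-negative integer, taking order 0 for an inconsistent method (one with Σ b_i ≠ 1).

3

b = (1/9, 15/32, 121/288)
c = (0, 1/3, 9/11)
Ac = (0, 0, 48/121)
Σ b_i: 1/9·1 + 15/32·1 + 121/288·1 = 1 ✓
b·c: 15/32·1/3 + 121/288·9/11 = 1/2 ✓
b·c²: 15/32·1/9 + 121/288·81/121 = 1/3 ✓
b·Ac: 121/288·48/121 = 1/6 ✓; 3 stages ⇒ order 3.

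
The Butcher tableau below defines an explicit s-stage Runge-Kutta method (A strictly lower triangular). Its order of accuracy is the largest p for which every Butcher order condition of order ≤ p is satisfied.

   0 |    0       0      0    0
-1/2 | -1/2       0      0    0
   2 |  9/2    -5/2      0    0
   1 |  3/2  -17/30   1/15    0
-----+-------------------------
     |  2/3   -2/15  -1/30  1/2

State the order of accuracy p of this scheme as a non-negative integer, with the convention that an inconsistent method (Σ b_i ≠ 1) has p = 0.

b = (2/3, -2/15, -1/30, 1/2)
c = (0, -1/2, 2, 1)
Ac = (0, 0, 5/4, 5/12)
Σ b_i: 2/3·1 + (-2/15)·1 + (-1/30)·1 + 1/2·1 = 1 ✓
b·c: (-2/15)·(-1/2) + (-1/30)·2 + 1/2·1 = 1/2 ✓
b·c²: (-2/15)·1/4 + (-1/30)·4 + 1/2·1 = 1/3 ✓
b·Ac: (-1/30)·5/4 + 1/2·5/12 = 1/6 ✓
b·c³: (-2/15)·(-1/8) + (-1/30)·8 + 1/2·1 = 1/4 ✓
b·(c∘Ac): (-1/30)·5/2 + 1/2·5/12 = 1/8 ✓
b·Ac²: (-1/30)·(-5/8) + 1/2·1/8 = 1/12 ✓
b·A²c: 1/2·1/12 = 1/24 ✓; 4 stages ⇒ order 4.

4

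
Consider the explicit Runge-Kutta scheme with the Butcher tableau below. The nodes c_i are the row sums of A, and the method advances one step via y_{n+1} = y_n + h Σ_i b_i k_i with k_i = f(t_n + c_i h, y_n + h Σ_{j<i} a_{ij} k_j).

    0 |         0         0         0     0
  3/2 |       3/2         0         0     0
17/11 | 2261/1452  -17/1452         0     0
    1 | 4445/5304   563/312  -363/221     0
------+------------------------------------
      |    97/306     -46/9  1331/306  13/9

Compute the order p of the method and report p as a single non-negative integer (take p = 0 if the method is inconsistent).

b = (97/306, -46/9, 1331/306, 13/9)
c = (0, 3/2, 17/11, 1)
Ac = (0, 0, -17/968, 35/208)
Σ b_i: 97/306·1 + (-46/9)·1 + 1331/306·1 + 13/9·1 = 1 ✓
b·c: (-46/9)·3/2 + 1331/306·17/11 + 13/9·1 = 1/2 ✓
b·c²: (-46/9)·9/4 + 1331/306·289/121 + 13/9·1 = 1/3 ✓
b·Ac: 1331/306·(-17/968) + 13/9·35/208 = 1/6 ✓
b·c³: (-46/9)·27/8 + 1331/306·4913/1331 + 13/9·1 = 1/4 ✓
b·(c∘Ac): 1331/306·(-289/10648) + 13/9·35/208 = 1/8 ✓
b·Ac²: 1331/306·(-51/1936) + 13/9·57/416 = 1/12 ✓
b·A²c: 13/9·3/104 = 1/24 ✓; 4 stages ⇒ order 4.

4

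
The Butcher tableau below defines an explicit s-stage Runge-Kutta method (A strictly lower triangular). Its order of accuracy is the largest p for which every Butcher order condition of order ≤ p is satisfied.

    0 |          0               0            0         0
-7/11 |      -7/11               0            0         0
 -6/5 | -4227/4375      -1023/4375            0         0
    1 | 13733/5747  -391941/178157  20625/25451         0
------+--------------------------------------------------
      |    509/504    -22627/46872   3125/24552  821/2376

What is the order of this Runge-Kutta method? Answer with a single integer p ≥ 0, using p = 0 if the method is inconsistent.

b = (509/504, -22627/46872, 3125/24552, 821/2376)
c = (0, -7/11, -6/5, 1)
Ac = (0, 0, 93/625, 351/821)
Σ b_i: 509/504·1 + (-22627/46872)·1 + 3125/24552·1 + 821/2376·1 = 1 ✓
b·c: (-22627/46872)·(-7/11) + 3125/24552·(-6/5) + 821/2376·1 = 1/2 ✓
b·c²: (-22627/46872)·49/121 + 3125/24552·36/25 + 821/2376·1 = 1/3 ✓
b·Ac: 3125/24552·93/625 + 821/2376·351/821 = 1/6 ✓
b·c³: (-22627/46872)·(-343/1331) + 3125/24552·(-216/125) + 821/2376·1 = 1/4 ✓
b·(c∘Ac): 3125/24552·(-558/3125) + 821/2376·351/821 = 1/8 ✓
b·Ac²: 3125/24552·(-651/6875) + 821/2376·2493/9031 = 1/12 ✓
b·A²c: 821/2376·99/821 = 1/24 ✓; 4 stages ⇒ order 4.

4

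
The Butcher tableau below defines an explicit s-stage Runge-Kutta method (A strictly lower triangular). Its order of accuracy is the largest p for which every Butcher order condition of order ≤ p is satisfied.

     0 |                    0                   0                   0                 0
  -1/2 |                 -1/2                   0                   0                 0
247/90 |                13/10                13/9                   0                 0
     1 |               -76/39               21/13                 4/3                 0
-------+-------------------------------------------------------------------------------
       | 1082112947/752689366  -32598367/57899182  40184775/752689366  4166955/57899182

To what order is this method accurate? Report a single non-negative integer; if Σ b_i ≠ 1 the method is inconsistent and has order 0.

3

b = (1082112947/752689366, -32598367/57899182, 40184775/752689366, 4166955/57899182)
c = (0, -1/2, 247/90, 1)
Ac = (0, 0, -13/18, 10009/3510)
Σ b_i: 1082112947/752689366·1 + (-32598367/57899182)·1 + 40184775/752689366·1 + 4166955/57899182·1 = 1 ✓
b·c: (-32598367/57899182)·(-1/2) + 40184775/752689366·247/90 + 4166955/57899182·1 = 1/2 ✓
b·c²: (-32598367/57899182)·1/4 + 40184775/752689366·61009/8100 + 4166955/57899182·1 = 1/3 ✓
b·Ac: 40184775/752689366·(-13/18) + 4166955/57899182·10009/3510 = 1/6 ✓
b·c³: (-32598367/57899182)·(-1/8) + 40184775/752689366·15069223/729000 + 4166955/57899182·1 = 9738752261/7816389570 ≠ 1/4 ⇒ order 3.
b·(c∘Ac): 40184775/752689366·(-3211/1620) + 4166955/57899182·10009/3510 = 23021653/231596728 ≠ 1/8
b·Ac²: 40184775/752689366·13/36 + 4166955/57899182·3300043/315900 = 12054488957/15632779140 ≠ 1/12
b·A²c: 4166955/57899182·(-26/27) = -6018935/86848773 ≠ 1/24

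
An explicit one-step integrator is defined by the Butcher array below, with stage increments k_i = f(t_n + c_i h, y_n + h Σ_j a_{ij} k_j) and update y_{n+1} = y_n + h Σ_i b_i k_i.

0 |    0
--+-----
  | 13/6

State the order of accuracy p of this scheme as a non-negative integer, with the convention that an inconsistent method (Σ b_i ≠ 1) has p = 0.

b = (13/6)
c = (0)
Σ b_i: 13/6·1 = 13/6 ≠ 1 ⇒ order 0.

0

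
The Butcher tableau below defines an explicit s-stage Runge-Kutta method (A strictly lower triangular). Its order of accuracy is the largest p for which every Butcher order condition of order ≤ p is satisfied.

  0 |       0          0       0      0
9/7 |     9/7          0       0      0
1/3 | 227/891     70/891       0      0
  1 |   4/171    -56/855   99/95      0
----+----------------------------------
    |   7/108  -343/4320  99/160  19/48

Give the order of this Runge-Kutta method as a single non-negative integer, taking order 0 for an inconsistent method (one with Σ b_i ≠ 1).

4

b = (7/108, -343/4320, 99/160, 19/48)
c = (0, 9/7, 1/3, 1)
Ac = (0, 0, 10/99, 5/19)
Σ b_i: 7/108·1 + (-343/4320)·1 + 99/160·1 + 19/48·1 = 1 ✓
b·c: (-343/4320)·9/7 + 99/160·1/3 + 19/48·1 = 1/2 ✓
b·c²: (-343/4320)·81/49 + 99/160·1/9 + 19/48·1 = 1/3 ✓
b·Ac: 99/160·10/99 + 19/48·5/19 = 1/6 ✓
b·c³: (-343/4320)·729/343 + 99/160·1/27 + 19/48·1 = 1/4 ✓
b·(c∘Ac): 99/160·10/297 + 19/48·5/19 = 1/8 ✓
b·Ac²: 99/160·10/77 + 19/48·1/133 = 1/12 ✓
b·A²c: 19/48·2/19 = 1/24 ✓; 4 stages ⇒ order 4.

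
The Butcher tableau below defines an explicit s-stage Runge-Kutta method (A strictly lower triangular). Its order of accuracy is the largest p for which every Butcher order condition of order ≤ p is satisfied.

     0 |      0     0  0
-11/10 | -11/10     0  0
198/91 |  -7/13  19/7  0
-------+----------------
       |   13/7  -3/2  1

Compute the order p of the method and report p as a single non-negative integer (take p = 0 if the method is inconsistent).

0

b = (13/7, -3/2, 1)
c = (0, -11/10, 198/91)
Ac = (0, 0, -209/70)
Σ b_i: 13/7·1 + (-3/2)·1 + 1·1 = 19/14 ≠ 1 ⇒ order 0.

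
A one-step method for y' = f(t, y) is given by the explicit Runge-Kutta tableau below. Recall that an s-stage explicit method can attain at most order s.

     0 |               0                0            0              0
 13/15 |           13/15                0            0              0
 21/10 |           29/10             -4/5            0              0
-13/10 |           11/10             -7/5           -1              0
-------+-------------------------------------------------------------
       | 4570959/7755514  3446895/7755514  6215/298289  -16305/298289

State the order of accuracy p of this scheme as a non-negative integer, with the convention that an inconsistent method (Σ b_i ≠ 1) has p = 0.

3

b = (4570959/7755514, 3446895/7755514, 6215/298289, -16305/298289)
c = (0, 13/15, 21/10, -13/10)
Ac = (0, 0, -52/75, -497/150)
Σ b_i: 4570959/7755514·1 + 3446895/7755514·1 + 6215/298289·1 + (-16305/298289)·1 = 1 ✓
b·c: 3446895/7755514·13/15 + 6215/298289·21/10 + (-16305/298289)·(-13/10) = 1/2 ✓
b·c²: 3446895/7755514·169/225 + 6215/298289·441/100 + (-16305/298289)·169/100 = 1/3 ✓
b·Ac: 6215/298289·(-52/75) + (-16305/298289)·(-497/150) = 1/6 ✓
b·c³: 3446895/7755514·2197/3375 + 6215/298289·9261/1000 + (-16305/298289)·(-2197/1000) = 80855657/134230050 ≠ 1/4 ⇒ order 3.
b·(c∘Ac): 6215/298289·(-182/125) + (-16305/298289)·6461/1500 = -7928011/29828900 ≠ 1/8
b·Ac²: 6215/298289·(-676/1125) + (-16305/298289)·(-24577/4500) = 3071381/10738404 ≠ 1/12
b·A²c: (-16305/298289)·52/75 = -56524/1491445 ≠ 1/24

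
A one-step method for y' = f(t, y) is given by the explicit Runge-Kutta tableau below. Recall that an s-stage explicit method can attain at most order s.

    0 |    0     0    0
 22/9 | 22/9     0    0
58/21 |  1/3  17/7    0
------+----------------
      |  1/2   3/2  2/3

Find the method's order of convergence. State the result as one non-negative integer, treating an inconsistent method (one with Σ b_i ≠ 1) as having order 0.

b = (1/2, 3/2, 2/3)
c = (0, 22/9, 58/21)
Ac = (0, 0, 374/63)
Σ b_i: 1/2·1 + 3/2·1 + 2/3·1 = 8/3 ≠ 1 ⇒ order 0.

0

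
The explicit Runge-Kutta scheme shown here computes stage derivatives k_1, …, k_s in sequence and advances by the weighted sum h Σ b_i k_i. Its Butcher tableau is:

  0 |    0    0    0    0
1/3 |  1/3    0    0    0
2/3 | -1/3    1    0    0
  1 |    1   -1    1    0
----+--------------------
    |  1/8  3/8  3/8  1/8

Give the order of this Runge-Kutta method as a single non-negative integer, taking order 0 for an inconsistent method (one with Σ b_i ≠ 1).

4

b = (1/8, 3/8, 3/8, 1/8)
c = (0, 1/3, 2/3, 1)
Ac = (0, 0, 1/3, 1/3)
Σ b_i: 1/8·1 + 3/8·1 + 3/8·1 + 1/8·1 = 1 ✓
b·c: 3/8·1/3 + 3/8·2/3 + 1/8·1 = 1/2 ✓
b·c²: 3/8·1/9 + 3/8·4/9 + 1/8·1 = 1/3 ✓
b·Ac: 3/8·1/3 + 1/8·1/3 = 1/6 ✓
b·c³: 3/8·1/27 + 3/8·8/27 + 1/8·1 = 1/4 ✓
b·(c∘Ac): 3/8·2/9 + 1/8·1/3 = 1/8 ✓
b·Ac²: 3/8·1/9 + 1/8·1/3 = 1/12 ✓
b·A²c: 1/8·1/3 = 1/24 ✓; 4 stages ⇒ order 4.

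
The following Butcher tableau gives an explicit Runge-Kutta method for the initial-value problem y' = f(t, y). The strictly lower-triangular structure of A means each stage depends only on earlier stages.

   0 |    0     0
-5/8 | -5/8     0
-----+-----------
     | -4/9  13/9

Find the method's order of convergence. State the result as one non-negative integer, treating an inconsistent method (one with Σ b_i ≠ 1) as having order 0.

b = (-4/9, 13/9)
c = (0, -5/8)
Σ b_i: (-4/9)·1 + 13/9·1 = 1 ✓
b·c: 13/9·(-5/8) = -65/72 ≠ 1/2 ⇒ order 1.

1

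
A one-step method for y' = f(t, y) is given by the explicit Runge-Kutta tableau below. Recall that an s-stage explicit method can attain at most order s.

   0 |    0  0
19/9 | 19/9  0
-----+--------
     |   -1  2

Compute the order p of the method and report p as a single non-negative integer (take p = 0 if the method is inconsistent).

b = (-1, 2)
c = (0, 19/9)
Σ b_i: (-1)·1 + 2·1 = 1 ✓
b·c: 2·19/9 = 38/9 ≠ 1/2 ⇒ order 1.

1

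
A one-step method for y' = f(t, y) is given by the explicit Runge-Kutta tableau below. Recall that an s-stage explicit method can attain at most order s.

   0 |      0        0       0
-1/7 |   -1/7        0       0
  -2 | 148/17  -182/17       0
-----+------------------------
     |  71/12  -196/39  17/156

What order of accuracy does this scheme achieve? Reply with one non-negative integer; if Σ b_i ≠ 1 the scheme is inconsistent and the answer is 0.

3

b = (71/12, -196/39, 17/156)
c = (0, -1/7, -2)
Ac = (0, 0, 26/17)
Σ b_i: 71/12·1 + (-196/39)·1 + 17/156·1 = 1 ✓
b·c: (-196/39)·(-1/7) + 17/156·(-2) = 1/2 ✓
b·c²: (-196/39)·1/49 + 17/156·4 = 1/3 ✓
b·Ac: 17/156·26/17 = 1/6 ✓; 3 stages ⇒ order 3.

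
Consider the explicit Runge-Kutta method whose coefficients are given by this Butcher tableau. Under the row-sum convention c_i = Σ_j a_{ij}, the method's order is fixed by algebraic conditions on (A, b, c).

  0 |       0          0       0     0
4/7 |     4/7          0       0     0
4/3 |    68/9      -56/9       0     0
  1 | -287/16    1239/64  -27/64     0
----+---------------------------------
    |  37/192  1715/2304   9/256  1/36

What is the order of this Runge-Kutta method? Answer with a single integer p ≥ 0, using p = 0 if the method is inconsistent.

b = (37/192, 1715/2304, 9/256, 1/36)
c = (0, 4/7, 4/3, 1)
Ac = (0, 0, -32/9, 21/2)
Σ b_i: 37/192·1 + 1715/2304·1 + 9/256·1 + 1/36·1 = 1 ✓
b·c: 1715/2304·4/7 + 9/256·4/3 + 1/36·1 = 1/2 ✓
b·c²: 1715/2304·16/49 + 9/256·16/9 + 1/36·1 = 1/3 ✓
b·Ac: 9/256·(-32/9) + 1/36·21/2 = 1/6 ✓
b·c³: 1715/2304·64/343 + 9/256·64/27 + 1/36·1 = 1/4 ✓
b·(c∘Ac): 9/256·(-128/27) + 1/36·21/2 = 1/8 ✓
b·Ac²: 9/256·(-128/63) + 1/36·39/7 = 1/12 ✓
b·A²c: 1/36·3/2 = 1/24 ✓; 4 stages ⇒ order 4.

4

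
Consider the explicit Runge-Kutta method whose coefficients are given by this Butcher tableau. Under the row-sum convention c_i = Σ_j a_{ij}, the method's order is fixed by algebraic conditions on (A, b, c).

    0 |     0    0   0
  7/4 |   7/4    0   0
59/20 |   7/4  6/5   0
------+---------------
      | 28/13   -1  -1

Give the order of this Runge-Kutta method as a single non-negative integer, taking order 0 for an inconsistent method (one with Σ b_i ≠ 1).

b = (28/13, -1, -1)
c = (0, 7/4, 59/20)
Ac = (0, 0, 21/10)
Σ b_i: 28/13·1 + (-1)·1 + (-1)·1 = 2/13 ≠ 1 ⇒ order 0.

0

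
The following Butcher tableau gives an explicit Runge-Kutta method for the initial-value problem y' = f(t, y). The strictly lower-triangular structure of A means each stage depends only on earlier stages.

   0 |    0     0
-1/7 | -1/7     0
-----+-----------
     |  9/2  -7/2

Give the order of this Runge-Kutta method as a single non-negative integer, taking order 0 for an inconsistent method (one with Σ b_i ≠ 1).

2

b = (9/2, -7/2)
c = (0, -1/7)
Σ b_i: 9/2·1 + (-7/2)·1 = 1 ✓
b·c: (-7/2)·(-1/7) = 1/2 ✓; 2 stages ⇒ order 2.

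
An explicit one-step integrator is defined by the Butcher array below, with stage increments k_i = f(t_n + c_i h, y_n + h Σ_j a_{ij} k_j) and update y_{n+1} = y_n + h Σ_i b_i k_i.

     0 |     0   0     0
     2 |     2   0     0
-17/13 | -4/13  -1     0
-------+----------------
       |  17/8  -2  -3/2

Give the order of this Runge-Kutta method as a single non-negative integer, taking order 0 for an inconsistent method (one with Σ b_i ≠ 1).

b = (17/8, -2, -3/2)
c = (0, 2, -17/13)
Ac = (0, 0, -2)
Σ b_i: 17/8·1 + (-2)·1 + (-3/2)·1 = -11/8 ≠ 1 ⇒ order 0.

0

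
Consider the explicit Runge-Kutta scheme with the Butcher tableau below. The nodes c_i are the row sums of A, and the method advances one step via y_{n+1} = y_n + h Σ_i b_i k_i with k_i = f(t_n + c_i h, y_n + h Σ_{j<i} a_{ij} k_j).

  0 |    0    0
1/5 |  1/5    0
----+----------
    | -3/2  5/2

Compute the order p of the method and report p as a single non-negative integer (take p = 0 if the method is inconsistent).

2

b = (-3/2, 5/2)
c = (0, 1/5)
Σ b_i: (-3/2)·1 + 5/2·1 = 1 ✓
b·c: 5/2·1/5 = 1/2 ✓; 2 stages ⇒ order 2.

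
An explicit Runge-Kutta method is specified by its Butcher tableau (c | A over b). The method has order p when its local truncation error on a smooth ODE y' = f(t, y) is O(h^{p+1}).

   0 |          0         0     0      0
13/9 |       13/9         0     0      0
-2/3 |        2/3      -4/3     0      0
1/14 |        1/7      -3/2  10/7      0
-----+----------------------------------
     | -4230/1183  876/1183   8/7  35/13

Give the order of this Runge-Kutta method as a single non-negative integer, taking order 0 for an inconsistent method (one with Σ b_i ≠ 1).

b = (-4230/1183, 876/1183, 8/7, 35/13)
c = (0, 13/9, -2/3, 1/14)
Ac = (0, 0, -52/27, -131/42)
Σ b_i: (-4230/1183)·1 + 876/1183·1 + 8/7·1 + 35/13·1 = 1 ✓
b·c: 876/1183·13/9 + 8/7·(-2/3) + 35/13·1/14 = 1/2 ✓
b·c²: 876/1183·169/81 + 8/7·4/9 + 35/13·1/196 = 20311/9828 ≠ 1/3 ⇒ order 2.
b·Ac: 8/7·(-52/27) + 35/13·(-131/42) = -52081/4914 ≠ 1/6

2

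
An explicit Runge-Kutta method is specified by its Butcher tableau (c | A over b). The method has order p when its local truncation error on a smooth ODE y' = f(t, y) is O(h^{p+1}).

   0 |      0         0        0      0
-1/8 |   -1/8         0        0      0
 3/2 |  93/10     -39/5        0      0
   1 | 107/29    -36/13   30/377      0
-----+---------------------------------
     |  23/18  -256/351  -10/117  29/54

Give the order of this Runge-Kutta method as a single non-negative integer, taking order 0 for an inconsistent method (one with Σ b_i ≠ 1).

b = (23/18, -256/351, -10/117, 29/54)
c = (0, -1/8, 3/2, 1)
Ac = (0, 0, 39/40, 27/58)
Σ b_i: 23/18·1 + (-256/351)·1 + (-10/117)·1 + 29/54·1 = 1 ✓
b·c: (-256/351)·(-1/8) + (-10/117)·3/2 + 29/54·1 = 1/2 ✓
b·c²: (-256/351)·1/64 + (-10/117)·9/4 + 29/54·1 = 1/3 ✓
b·Ac: (-10/117)·39/40 + 29/54·27/58 = 1/6 ✓
b·c³: (-256/351)·(-1/512) + (-10/117)·27/8 + 29/54·1 = 1/4 ✓
b·(c∘Ac): (-10/117)·117/80 + 29/54·27/58 = 1/8 ✓
b·Ac²: (-10/117)·(-39/320) + 29/54·63/464 = 1/12 ✓
b·A²c: 29/54·9/116 = 1/24 ✓; 4 stages ⇒ order 4.

4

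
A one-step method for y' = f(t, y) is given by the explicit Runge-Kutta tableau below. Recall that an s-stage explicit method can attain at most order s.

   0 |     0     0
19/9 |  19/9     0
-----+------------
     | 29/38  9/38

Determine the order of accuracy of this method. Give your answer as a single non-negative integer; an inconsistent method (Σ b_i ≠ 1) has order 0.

b = (29/38, 9/38)
c = (0, 19/9)
Σ b_i: 29/38·1 + 9/38·1 = 1 ✓
b·c: 9/38·19/9 = 1/2 ✓; 2 stages ⇒ order 2.

2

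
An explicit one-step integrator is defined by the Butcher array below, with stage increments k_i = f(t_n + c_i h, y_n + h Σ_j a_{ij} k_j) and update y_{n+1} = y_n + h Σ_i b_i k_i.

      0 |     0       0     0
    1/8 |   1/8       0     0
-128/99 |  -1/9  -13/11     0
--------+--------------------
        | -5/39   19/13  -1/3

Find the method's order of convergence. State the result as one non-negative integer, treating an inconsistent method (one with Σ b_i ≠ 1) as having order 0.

1

b = (-5/39, 19/13, -1/3)
c = (0, 1/8, -128/99)
Ac = (0, 0, -13/88)
Σ b_i: (-5/39)·1 + 19/13·1 + (-1/3)·1 = 1 ✓
b·c: 19/13·1/8 + (-1/3)·(-128/99) = 18955/30888 ≠ 1/2 ⇒ order 1.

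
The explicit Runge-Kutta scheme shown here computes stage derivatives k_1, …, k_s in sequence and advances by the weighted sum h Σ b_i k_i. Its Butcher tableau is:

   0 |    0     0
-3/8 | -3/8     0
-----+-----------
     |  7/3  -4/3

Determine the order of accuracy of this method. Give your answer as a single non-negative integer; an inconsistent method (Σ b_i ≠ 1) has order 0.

b = (7/3, -4/3)
c = (0, -3/8)
Σ b_i: 7/3·1 + (-4/3)·1 = 1 ✓
b·c: (-4/3)·(-3/8) = 1/2 ✓; 2 stages ⇒ order 2.

2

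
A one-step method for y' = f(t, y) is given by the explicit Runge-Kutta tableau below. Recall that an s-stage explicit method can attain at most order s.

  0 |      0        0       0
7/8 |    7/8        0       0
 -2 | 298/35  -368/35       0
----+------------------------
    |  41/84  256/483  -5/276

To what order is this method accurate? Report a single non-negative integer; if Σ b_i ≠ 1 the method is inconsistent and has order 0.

3

b = (41/84, 256/483, -5/276)
c = (0, 7/8, -2)
Ac = (0, 0, -46/5)
Σ b_i: 41/84·1 + 256/483·1 + (-5/276)·1 = 1 ✓
b·c: 256/483·7/8 + (-5/276)·(-2) = 1/2 ✓
b·c²: 256/483·49/64 + (-5/276)·4 = 1/3 ✓
b·Ac: (-5/276)·(-46/5) = 1/6 ✓; 3 stages ⇒ order 3.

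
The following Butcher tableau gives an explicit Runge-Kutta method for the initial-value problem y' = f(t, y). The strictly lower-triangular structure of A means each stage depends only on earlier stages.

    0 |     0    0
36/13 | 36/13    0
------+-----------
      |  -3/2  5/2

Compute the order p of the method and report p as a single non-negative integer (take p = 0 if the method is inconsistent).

1

b = (-3/2, 5/2)
c = (0, 36/13)
Σ b_i: (-3/2)·1 + 5/2·1 = 1 ✓
b·c: 5/2·36/13 = 90/13 ≠ 1/2 ⇒ order 1.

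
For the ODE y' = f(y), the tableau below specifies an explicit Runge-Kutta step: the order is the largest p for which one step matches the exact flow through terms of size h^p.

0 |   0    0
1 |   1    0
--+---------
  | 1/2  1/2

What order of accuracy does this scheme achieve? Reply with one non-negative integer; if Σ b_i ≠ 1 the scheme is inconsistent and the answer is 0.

b = (1/2, 1/2)
c = (0, 1)
Σ b_i: 1/2·1 + 1/2·1 = 1 ✓
b·c: 1/2·1 = 1/2 ✓; 2 stages ⇒ order 2.

2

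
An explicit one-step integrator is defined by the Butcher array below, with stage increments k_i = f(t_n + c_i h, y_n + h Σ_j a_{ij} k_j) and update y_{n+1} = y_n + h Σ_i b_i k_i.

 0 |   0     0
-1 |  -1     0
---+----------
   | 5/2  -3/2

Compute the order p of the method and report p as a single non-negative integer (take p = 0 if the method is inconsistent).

1

b = (5/2, -3/2)
c = (0, -1)
Σ b_i: 5/2·1 + (-3/2)·1 = 1 ✓
b·c: (-3/2)·(-1) = 3/2 ≠ 1/2 ⇒ order 1.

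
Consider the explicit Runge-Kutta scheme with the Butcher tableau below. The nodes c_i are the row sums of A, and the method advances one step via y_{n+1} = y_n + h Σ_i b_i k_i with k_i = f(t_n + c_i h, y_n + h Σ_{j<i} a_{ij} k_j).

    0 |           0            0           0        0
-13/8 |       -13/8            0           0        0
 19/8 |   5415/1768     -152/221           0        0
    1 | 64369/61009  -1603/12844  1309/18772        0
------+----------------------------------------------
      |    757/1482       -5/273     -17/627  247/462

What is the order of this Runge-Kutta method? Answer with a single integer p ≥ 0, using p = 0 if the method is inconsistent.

b = (757/1482, -5/273, -17/627, 247/462)
c = (0, -13/8, 19/8, 1)
Ac = (0, 0, 19/17, 7/19)
Σ b_i: 757/1482·1 + (-5/273)·1 + (-17/627)·1 + 247/462·1 = 1 ✓
b·c: (-5/273)·(-13/8) + (-17/627)·19/8 + 247/462·1 = 1/2 ✓
b·c²: (-5/273)·169/64 + (-17/627)·361/64 + 247/462·1 = 1/3 ✓
b·Ac: (-17/627)·19/17 + 247/462·7/19 = 1/6 ✓
b·c³: (-5/273)·(-2197/512) + (-17/627)·6859/512 + 247/462·1 = 1/4 ✓
b·(c∘Ac): (-17/627)·361/136 + 247/462·7/19 = 1/8 ✓
b·Ac²: (-17/627)·(-247/136) + 247/462·63/988 = 1/12 ✓
b·A²c: 247/462·77/988 = 1/24 ✓; 4 stages ⇒ order 4.

4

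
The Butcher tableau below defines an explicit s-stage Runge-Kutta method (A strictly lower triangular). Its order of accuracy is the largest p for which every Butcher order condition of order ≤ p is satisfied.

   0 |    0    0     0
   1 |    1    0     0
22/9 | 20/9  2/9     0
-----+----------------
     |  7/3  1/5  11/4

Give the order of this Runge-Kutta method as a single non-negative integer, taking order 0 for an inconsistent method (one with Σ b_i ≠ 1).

0

b = (7/3, 1/5, 11/4)
c = (0, 1, 22/9)
Ac = (0, 0, 2/9)
Σ b_i: 7/3·1 + 1/5·1 + 11/4·1 = 317/60 ≠ 1 ⇒ order 0.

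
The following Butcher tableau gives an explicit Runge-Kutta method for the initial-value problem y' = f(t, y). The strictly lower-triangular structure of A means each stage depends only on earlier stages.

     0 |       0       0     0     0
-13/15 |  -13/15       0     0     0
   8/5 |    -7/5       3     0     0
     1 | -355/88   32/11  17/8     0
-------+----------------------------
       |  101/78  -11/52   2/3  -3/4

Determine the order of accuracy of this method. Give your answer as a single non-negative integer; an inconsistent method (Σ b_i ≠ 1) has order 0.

b = (101/78, -11/52, 2/3, -3/4)
c = (0, -13/15, 8/5, 1)
Ac = (0, 0, -13/5, 29/33)
Σ b_i: 101/78·1 + (-11/52)·1 + 2/3·1 + (-3/4)·1 = 1 ✓
b·c: (-11/52)·(-13/15) + 2/3·8/5 + (-3/4)·1 = 1/2 ✓
b·c²: (-11/52)·169/225 + 2/3·64/25 + (-3/4)·1 = 359/450 ≠ 1/3 ⇒ order 2.
b·Ac: 2/3·(-13/5) + (-3/4)·29/33 = -1579/660 ≠ 1/6

2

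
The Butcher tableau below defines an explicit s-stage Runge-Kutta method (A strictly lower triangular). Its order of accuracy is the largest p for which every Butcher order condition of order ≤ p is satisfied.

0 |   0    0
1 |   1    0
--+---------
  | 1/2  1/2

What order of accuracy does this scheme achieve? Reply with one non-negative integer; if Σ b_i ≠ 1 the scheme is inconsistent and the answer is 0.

2

b = (1/2, 1/2)
c = (0, 1)
Σ b_i: 1/2·1 + 1/2·1 = 1 ✓
b·c: 1/2·1 = 1/2 ✓; 2 stages ⇒ order 2.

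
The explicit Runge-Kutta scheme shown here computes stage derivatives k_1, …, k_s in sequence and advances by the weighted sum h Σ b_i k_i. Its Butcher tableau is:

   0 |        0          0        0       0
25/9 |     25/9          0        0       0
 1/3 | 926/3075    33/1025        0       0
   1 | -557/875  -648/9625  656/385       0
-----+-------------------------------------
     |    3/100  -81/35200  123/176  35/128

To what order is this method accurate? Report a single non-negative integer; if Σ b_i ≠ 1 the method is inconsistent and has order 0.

4

b = (3/100, -81/35200, 123/176, 35/128)
c = (0, 25/9, 1/3, 1)
Ac = (0, 0, 11/123, 8/21)
Σ b_i: 3/100·1 + (-81/35200)·1 + 123/176·1 + 35/128·1 = 1 ✓
b·c: (-81/35200)·25/9 + 123/176·1/3 + 35/128·1 = 1/2 ✓
b·c²: (-81/35200)·625/81 + 123/176·1/9 + 35/128·1 = 1/3 ✓
b·Ac: 123/176·11/123 + 35/128·8/21 = 1/6 ✓
b·c³: (-81/35200)·15625/729 + 123/176·1/27 + 35/128·1 = 1/4 ✓
b·(c∘Ac): 123/176·11/369 + 35/128·8/21 = 1/8 ✓
b·Ac²: 123/176·275/1107 + 35/128·(-104/315) = 1/12 ✓
b·A²c: 35/128·16/105 = 1/24 ✓; 4 stages ⇒ order 4.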